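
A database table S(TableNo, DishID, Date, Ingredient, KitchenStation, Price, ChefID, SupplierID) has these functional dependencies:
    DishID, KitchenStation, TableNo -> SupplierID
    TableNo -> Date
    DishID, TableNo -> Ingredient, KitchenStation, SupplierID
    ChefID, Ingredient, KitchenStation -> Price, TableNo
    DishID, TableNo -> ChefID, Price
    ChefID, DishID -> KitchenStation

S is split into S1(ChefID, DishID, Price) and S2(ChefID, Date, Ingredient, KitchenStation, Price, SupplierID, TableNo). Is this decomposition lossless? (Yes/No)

No

The shared attributes are {ChefID, Price} and {ChefID, Price}⁺ = {ChefID, Price}.
S1 ⊄ {ChefID, Price} and S2 ⊄ {ChefID, Price}, so the split is lossy.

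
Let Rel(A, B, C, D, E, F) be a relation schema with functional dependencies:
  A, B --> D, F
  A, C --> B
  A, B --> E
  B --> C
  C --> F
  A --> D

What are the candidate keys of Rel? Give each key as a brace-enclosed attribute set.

{A, B}, {A, C}

No FD produces {A}, so it must be in every candidate key.
{A, B} is a candidate key since {A, B}⁺ = {A, B, C, D, E, F} covers every attribute.
{A, C} is a candidate key since {A, C}⁺ = {A, B, C, D, E, F} covers every attribute.
Any other superkey properly contains one of these, so there are no further candidate keys.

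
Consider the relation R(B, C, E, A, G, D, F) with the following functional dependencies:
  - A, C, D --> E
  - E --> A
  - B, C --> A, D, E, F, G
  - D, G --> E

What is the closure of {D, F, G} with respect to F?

{A, D, E, F, G}

Start with {D, F, G}.
D, G --> E applies; add {E} → now {D, E, F, G}.
E --> A applies; add {A} → now {A, D, E, F, G}.
No further FD applies.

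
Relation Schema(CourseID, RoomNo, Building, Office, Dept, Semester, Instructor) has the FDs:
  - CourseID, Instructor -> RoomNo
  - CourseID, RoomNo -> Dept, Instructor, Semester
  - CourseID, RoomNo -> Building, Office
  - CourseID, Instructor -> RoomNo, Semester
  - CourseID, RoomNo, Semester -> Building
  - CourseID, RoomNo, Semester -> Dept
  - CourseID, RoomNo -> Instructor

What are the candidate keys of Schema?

Attributes never on any right-hand side: {CourseID} — every candidate key must contain it.
{CourseID, Instructor}⁺ = {Building, CourseID, Dept, Instructor, Office, RoomNo, Semester} — all of the relation — so {CourseID, Instructor} is a candidate key.
{CourseID, RoomNo}⁺ = {Building, CourseID, Dept, Instructor, Office, RoomNo, Semester} — all of the relation — so {CourseID, RoomNo} is a candidate key.
Any other superkey properly contains one of these, so there are no further candidate keys.

{CourseID, Instructor}, {CourseID, RoomNo}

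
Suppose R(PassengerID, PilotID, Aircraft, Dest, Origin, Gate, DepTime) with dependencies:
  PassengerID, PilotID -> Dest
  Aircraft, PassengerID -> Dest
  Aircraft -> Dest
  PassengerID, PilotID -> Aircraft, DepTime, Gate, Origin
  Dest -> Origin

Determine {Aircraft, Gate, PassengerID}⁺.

Start with {Aircraft, Gate, PassengerID}.
Aircraft, PassengerID -> Dest applies; add {Dest} → now {Aircraft, Dest, Gate, PassengerID}.
Dest -> Origin applies; add {Origin} → now {Aircraft, Dest, Gate, Origin, PassengerID}.
No further FD applies.

{Aircraft, Dest, Gate, Origin, PassengerID}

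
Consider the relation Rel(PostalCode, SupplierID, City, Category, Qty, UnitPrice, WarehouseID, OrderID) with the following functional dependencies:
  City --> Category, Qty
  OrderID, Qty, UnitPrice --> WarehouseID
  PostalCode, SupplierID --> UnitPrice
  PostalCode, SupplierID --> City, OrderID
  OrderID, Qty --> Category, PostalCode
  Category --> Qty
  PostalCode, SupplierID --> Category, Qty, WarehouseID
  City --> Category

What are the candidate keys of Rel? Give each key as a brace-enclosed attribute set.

{Category, OrderID, SupplierID}, {City, OrderID, SupplierID}, {OrderID, Qty, SupplierID}, {PostalCode, SupplierID}

Attributes never on any right-hand side: {SupplierID} — every candidate key must contain it.
{PostalCode, SupplierID}⁺ = {Category, City, OrderID, PostalCode, Qty, SupplierID, UnitPrice, WarehouseID}, which is every attribute, so {PostalCode, SupplierID} is a candidate key.
{Category, OrderID, SupplierID}⁺ = {Category, City, OrderID, PostalCode, Qty, SupplierID, UnitPrice, WarehouseID}, which is every attribute, so {Category, OrderID, SupplierID} is a candidate key.
{City, OrderID, SupplierID}⁺ = {Category, City, OrderID, PostalCode, Qty, SupplierID, UnitPrice, WarehouseID}, which is every attribute, so {City, OrderID, SupplierID} is a candidate key.
{OrderID, Qty, SupplierID}⁺ = {Category, City, OrderID, PostalCode, Qty, SupplierID, UnitPrice, WarehouseID}, which is every attribute, so {OrderID, Qty, SupplierID} is a candidate key.
No proper subset of any of these is a key, and no other minimal superkey exists.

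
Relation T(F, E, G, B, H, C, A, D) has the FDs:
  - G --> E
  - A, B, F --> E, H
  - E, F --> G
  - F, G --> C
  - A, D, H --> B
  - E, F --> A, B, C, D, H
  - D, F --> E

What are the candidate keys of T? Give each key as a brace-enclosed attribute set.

No FD produces {F}, so it must be in every candidate key.
Closure of {D, F} is {A, B, C, D, E, F, G, H}, the whole schema; {D, F} is a candidate key.
Closure of {E, F} is {A, B, C, D, E, F, G, H}, the whole schema; {E, F} is a candidate key.
Closure of {F, G} is {A, B, C, D, E, F, G, H}, the whole schema; {F, G} is a candidate key.
Closure of {A, B, F} is {A, B, C, D, E, F, G, H}, the whole schema; {A, B, F} is a candidate key.
These are minimal and exhaustive — every other superkey contains one of them.

{A, B, F}, {D, F}, {E, F}, {F, G}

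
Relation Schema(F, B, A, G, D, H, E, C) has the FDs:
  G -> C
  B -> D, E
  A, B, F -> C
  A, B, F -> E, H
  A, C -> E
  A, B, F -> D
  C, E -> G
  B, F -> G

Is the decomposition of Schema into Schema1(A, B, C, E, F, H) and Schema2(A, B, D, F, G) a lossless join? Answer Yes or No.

The shared attributes are {A, B, F} and {A, B, F}⁺ = {A, B, C, D, E, F, G, H}.
Schema1 is contained in that closure, so Schema1 ∩ Schema2 -> Schema1 holds and the join is lossless.

Yes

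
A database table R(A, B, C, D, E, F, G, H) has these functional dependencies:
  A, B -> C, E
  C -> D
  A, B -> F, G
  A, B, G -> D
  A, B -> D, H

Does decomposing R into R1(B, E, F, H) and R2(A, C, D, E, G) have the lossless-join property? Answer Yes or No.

R1 ∩ R2 = {E}; its closure under F is {E}.
R1 ⊄ {E} and R2 ⊄ {E}, so the split is lossy.

No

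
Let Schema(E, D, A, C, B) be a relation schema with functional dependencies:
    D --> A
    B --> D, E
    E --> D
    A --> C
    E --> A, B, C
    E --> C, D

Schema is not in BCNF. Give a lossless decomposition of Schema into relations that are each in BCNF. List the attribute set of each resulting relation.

Candidate keys of the original relation: {B}, {E}.
In {A, B, C, D, E}, {D} is not a superkey ({D}⁺ restricted to this set is {A, C, D}), so split on D --> A, C into {A, C, D} and {B, D, E}.
In {A, C, D}, {A} is not a superkey ({A}⁺ restricted to this set is {A, C}), so split on A --> C into {A, C} and {A, D}.
{A, C} has no BCNF violation.
{A, D} has no BCNF violation.
{B, D, E} has no BCNF violation.

{A, C}; {A, D}; {B, D, E}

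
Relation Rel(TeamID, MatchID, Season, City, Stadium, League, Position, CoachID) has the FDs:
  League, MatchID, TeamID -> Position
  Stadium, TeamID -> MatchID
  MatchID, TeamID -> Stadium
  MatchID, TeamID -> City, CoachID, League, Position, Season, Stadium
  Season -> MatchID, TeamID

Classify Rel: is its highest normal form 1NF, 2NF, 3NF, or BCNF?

Candidate keys: {MatchID, TeamID}, {Season}, {Stadium, TeamID}. Prime attributes: {MatchID, Season, Stadium, TeamID}.
Every FD has a superkey on the left, so the relation is in BCNF.

BCNF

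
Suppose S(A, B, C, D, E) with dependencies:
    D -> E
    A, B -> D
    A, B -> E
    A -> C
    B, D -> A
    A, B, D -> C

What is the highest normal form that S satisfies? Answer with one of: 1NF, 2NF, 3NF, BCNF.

1NF

Candidate keys: {A, B}, {B, D}. Prime attributes: {A, B, D}.
For D -> E we have {D}⁺ = {D, E}; {D} is not a superkey, so BCNF fails.
Because {E} is non-prime and the left side of D -> E is not a superkey, the relation is not in 3NF.
The proper key subset {A} of {A, B} determines non-prime {C}, so the relation is not even in 2NF.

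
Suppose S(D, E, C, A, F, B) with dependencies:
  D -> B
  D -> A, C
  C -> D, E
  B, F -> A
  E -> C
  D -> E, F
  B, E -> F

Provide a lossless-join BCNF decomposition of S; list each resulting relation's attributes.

{A, B, F}; {B, C, D, E, F}

Candidate keys of the original relation: {C}, {D}, {E}.
In {A, B, C, D, E, F}, {B, F} is not a superkey ({B, F}⁺ restricted to this set is {A, B, F}), so split on B, F -> A into {A, B, F} and {B, C, D, E, F}.
{A, B, F} is in BCNF.
{B, C, D, E, F} is in BCNF.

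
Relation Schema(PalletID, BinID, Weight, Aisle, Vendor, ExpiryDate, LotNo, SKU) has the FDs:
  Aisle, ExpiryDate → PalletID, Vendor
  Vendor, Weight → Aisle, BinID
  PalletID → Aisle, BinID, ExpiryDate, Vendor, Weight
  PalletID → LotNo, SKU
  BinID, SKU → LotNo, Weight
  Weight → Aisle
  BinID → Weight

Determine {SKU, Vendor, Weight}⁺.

Start with {SKU, Vendor, Weight}.
Vendor, Weight → Aisle, BinID applies; add {Aisle, BinID} → now {Aisle, BinID, SKU, Vendor, Weight}.
BinID, SKU → LotNo, Weight applies; add {LotNo} → now {Aisle, BinID, LotNo, SKU, Vendor, Weight}.
No further FD applies.

{Aisle, BinID, LotNo, SKU, Vendor, Weight}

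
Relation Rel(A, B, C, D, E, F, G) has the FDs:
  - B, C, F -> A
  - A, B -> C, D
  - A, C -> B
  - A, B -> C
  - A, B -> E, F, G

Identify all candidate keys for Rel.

{A, B}, {A, C}, {B, C, F}

Closure of {A, B} is {A, B, C, D, E, F, G}, the whole schema; {A, B} is a candidate key.
Closure of {A, C} is {A, B, C, D, E, F, G}, the whole schema; {A, C} is a candidate key.
Closure of {B, C, F} is {A, B, C, D, E, F, G}, the whole schema; {B, C, F} is a candidate key.
Any other superkey properly contains one of these, so there are no further candidate keys.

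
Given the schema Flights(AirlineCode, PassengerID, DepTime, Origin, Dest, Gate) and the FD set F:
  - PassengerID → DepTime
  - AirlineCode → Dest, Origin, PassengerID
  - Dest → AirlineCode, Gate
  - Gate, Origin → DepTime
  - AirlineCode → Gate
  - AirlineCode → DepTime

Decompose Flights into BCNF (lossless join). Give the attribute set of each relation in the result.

{AirlineCode, Dest, Gate, Origin, PassengerID}; {DepTime, PassengerID}

Candidate keys of the original relation: {AirlineCode}, {Dest}.
{AirlineCode, DepTime, Dest, Gate, Origin, PassengerID}: {PassengerID} determines {DepTime, PassengerID} here but is not a superkey — split on PassengerID → DepTime, giving {DepTime, PassengerID} and {AirlineCode, Dest, Gate, Origin, PassengerID}.
{DepTime, PassengerID} is in BCNF.
{AirlineCode, Dest, Gate, Origin, PassengerID} is in BCNF.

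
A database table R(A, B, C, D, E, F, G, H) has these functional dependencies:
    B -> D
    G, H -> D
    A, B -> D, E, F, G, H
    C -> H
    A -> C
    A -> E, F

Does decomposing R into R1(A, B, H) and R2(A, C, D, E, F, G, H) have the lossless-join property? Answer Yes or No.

No

Common attributes: {A, H}; their closure is {A, C, E, F, H}.
The closure covers neither R1 nor R2 entirely; the join is not lossless.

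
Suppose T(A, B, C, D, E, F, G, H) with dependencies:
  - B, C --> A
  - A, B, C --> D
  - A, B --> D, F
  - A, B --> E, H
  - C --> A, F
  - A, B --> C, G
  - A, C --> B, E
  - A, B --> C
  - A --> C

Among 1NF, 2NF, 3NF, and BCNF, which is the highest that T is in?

BCNF

Candidate keys: {A}, {C}. Prime attributes: {A, C}.
Each dependency's left side is a superkey — BCNF holds.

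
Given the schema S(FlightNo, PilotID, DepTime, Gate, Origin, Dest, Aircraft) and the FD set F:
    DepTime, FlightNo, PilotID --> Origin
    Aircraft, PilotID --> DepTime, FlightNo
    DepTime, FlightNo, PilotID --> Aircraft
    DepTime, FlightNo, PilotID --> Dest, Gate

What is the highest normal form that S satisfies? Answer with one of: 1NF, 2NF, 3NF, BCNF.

Candidate keys: {Aircraft, PilotID}, {DepTime, FlightNo, PilotID}. Prime attributes: {Aircraft, DepTime, FlightNo, PilotID}.
Each dependency's left side is a superkey — BCNF holds.

BCNF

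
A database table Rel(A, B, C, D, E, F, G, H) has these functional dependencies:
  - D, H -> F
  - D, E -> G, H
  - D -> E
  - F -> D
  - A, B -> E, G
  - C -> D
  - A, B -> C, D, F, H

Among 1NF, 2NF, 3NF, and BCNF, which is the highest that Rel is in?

2NF

Candidate key: {A, B}. Prime attributes: {A, B}.
For D, H -> F we have {D, H}⁺ = {D, E, F, G, H}; {D, H} is not a superkey, so BCNF fails.
D, H -> F determines the non-prime attribute {F} from a non-superkey — 3NF is violated.
No proper subset of a key has a non-prime attribute in its closure, so there is no partial dependency; 2NF holds.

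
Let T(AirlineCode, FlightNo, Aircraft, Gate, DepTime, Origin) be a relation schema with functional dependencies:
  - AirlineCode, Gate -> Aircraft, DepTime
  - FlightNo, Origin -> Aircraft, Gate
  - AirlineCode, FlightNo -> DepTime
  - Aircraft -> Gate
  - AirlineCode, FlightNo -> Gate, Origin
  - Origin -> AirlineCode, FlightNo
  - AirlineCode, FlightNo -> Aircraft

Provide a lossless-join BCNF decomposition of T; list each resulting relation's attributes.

{Aircraft, AirlineCode, DepTime}; {Aircraft, Gate}; {AirlineCode, FlightNo, Gate, Origin}

Candidate keys of the original relation: {AirlineCode, FlightNo}, {Origin}.
{Aircraft, AirlineCode, DepTime, FlightNo, Gate, Origin}: {AirlineCode, Gate} determines {Aircraft, AirlineCode, DepTime, Gate} here but is not a superkey — split on AirlineCode, Gate -> Aircraft, DepTime, giving {Aircraft, AirlineCode, DepTime, Gate} and {AirlineCode, FlightNo, Gate, Origin}.
{Aircraft, AirlineCode, DepTime, Gate}: {Aircraft} determines {Aircraft, Gate} here but is not a superkey — split on Aircraft -> Gate, giving {Aircraft, Gate} and {Aircraft, AirlineCode, DepTime}.
{Aircraft, Gate}: every determinant is a superkey — BCNF.
{Aircraft, AirlineCode, DepTime}: every determinant is a superkey — BCNF.
{AirlineCode, FlightNo, Gate, Origin}: every determinant is a superkey — BCNF.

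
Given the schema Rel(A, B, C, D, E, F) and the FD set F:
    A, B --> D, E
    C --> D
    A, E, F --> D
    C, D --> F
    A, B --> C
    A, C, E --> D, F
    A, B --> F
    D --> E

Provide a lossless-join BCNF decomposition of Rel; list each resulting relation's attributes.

Candidate key of the original relation: {A, B}.
{A, B, C, D, E, F}: {C} determines {C, D, E, F} here but is not a superkey — split on C --> D, E, F, giving {C, D, E, F} and {A, B, C}.
{C, D, E, F}: {D} determines {D, E} here but is not a superkey — split on D --> E, giving {D, E} and {C, D, F}.
{D, E} is in BCNF.
{C, D, F} is in BCNF.
{A, B, C} is in BCNF.

{A, B, C}; {C, D, F}; {D, E}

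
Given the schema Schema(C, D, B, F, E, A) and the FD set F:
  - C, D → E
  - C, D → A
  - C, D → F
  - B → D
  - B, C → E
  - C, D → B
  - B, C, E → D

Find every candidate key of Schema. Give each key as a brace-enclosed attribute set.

{B, C}, {C, D}

No FD produces {C}, so it must be in every candidate key.
{B, C} is a candidate key since {B, C}⁺ = {A, B, C, D, E, F} covers every attribute.
{C, D} is a candidate key since {C, D}⁺ = {A, B, C, D, E, F} covers every attribute.
Any other superkey properly contains one of these, so there are no further candidate keys.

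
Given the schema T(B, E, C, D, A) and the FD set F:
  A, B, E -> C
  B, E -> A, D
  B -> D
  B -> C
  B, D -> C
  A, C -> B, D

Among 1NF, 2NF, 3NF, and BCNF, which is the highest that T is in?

1NF

Candidate keys: {A, C, E}, {B, E}. Prime attributes: {A, B, C, E}.
For B -> D we have {B}⁺ = {B, C, D}; {B} is not a superkey, so BCNF fails.
Because {D} is non-prime and the left side of B -> D is not a superkey, the relation is not in 3NF.
The proper key subset {B} of {B, E} determines non-prime {D}, so the relation is not even in 2NF.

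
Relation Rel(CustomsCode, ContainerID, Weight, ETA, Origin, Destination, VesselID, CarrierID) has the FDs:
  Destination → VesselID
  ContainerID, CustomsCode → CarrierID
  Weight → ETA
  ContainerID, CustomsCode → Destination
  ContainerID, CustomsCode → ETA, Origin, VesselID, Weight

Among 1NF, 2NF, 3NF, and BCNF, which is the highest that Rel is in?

2NF

Candidate key: {ContainerID, CustomsCode}. Prime attributes: {ContainerID, CustomsCode}.
For Destination → VesselID we have {Destination}⁺ = {Destination, VesselID}; {Destination} is not a superkey, so BCNF fails.
Destination → VesselID has non-prime {VesselID} on the right and a non-superkey on the left, so 3NF fails.
Checking every proper subset of each key, none determines a non-prime attribute — 2NF is satisfied.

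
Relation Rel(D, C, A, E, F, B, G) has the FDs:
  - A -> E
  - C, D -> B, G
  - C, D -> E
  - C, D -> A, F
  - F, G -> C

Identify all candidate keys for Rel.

{D} never appears on the right of any FD, so every key must include it.
{C, D}⁺ = {A, B, C, D, E, F, G}, which is every attribute, so {C, D} is a candidate key.
{D, F, G}⁺ = {A, B, C, D, E, F, G}, which is every attribute, so {D, F, G} is a candidate key.
No proper subset of any of these is a key, and no other minimal superkey exists.

{C, D}, {D, F, G}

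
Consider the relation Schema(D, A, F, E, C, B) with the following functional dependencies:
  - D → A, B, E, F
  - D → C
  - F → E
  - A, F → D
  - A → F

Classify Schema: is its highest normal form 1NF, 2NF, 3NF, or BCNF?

Candidate keys: {A}, {D}. Prime attributes: {A, D}.
F → E: {F}⁺ = {E, F}, which is not all of the attributes, so the left side is not a superkey — BCNF is violated.
F → E determines the non-prime attribute {E} from a non-superkey — 3NF is violated.
All keys have size 1, which rules out partial dependencies — 2NF is satisfied.

2NF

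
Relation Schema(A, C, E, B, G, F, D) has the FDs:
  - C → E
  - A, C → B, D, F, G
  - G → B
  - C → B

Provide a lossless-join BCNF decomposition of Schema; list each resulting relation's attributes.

{A, C, D, F, G}; {B, C, E}

Candidate key of the original relation: {A, C}.
{A, B, C, D, E, F, G}: {C} determines {B, C, E} here but is not a superkey — split on C → B, E, giving {B, C, E} and {A, C, D, F, G}.
{B, C, E} has no BCNF violation.
{A, C, D, F, G} has no BCNF violation.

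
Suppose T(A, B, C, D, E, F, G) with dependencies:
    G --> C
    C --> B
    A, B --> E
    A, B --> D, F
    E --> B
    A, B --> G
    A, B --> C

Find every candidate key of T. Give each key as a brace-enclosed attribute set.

{A} never appears on the right of any FD, so every key must include it.
{A, B}⁺ = {A, B, C, D, E, F, G} — all of the relation — so {A, B} is a candidate key.
{A, C}⁺ = {A, B, C, D, E, F, G} — all of the relation — so {A, C} is a candidate key.
{A, E}⁺ = {A, B, C, D, E, F, G} — all of the relation — so {A, E} is a candidate key.
{A, G}⁺ = {A, B, C, D, E, F, G} — all of the relation — so {A, G} is a candidate key.
No proper subset of any of these is a key, and no other minimal superkey exists.

{A, B}, {A, C}, {A, E}, {A, G}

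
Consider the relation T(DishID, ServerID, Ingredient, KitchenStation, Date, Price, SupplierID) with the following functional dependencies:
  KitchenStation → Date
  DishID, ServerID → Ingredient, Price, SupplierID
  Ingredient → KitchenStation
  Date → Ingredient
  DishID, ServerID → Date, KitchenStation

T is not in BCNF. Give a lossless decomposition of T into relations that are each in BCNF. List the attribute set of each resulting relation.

Candidate key of the original relation: {DishID, ServerID}.
{Date, DishID, Ingredient, KitchenStation, Price, ServerID, SupplierID}: {KitchenStation} determines {Date, Ingredient, KitchenStation} here but is not a superkey — split on KitchenStation → Date, Ingredient, giving {Date, Ingredient, KitchenStation} and {DishID, KitchenStation, Price, ServerID, SupplierID}.
{Date, Ingredient, KitchenStation} has no BCNF violation.
{DishID, KitchenStation, Price, ServerID, SupplierID} has no BCNF violation.

{Date, Ingredient, KitchenStation}; {DishID, KitchenStation, Price, ServerID, SupplierID}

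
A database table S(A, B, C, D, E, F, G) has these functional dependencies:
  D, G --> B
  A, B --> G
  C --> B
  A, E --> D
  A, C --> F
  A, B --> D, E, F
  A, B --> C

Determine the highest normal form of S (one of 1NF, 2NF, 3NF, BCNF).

3NF

Candidate keys: {A, B}, {A, C}, {A, D, G}, {A, E, G}. Prime attributes: {A, B, C, D, E, G}.
D, G --> B: {D, G}⁺ = {B, D, G}, which is not all of the attributes, so the left side is not a superkey — BCNF is violated.
Since {B} ⊆ prime attributes and every other non-superkey FD also has a prime right side, the schema is in 3NF.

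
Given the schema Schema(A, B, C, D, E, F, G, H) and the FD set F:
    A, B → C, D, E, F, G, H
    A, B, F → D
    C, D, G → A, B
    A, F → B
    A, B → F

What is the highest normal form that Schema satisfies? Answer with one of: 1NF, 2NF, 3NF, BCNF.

Candidate keys: {A, B}, {A, F}, {C, D, G}. Prime attributes: {A, B, C, D, F, G}.
The left-hand side of every FD is a superkey, so BCNF is satisfied.

BCNF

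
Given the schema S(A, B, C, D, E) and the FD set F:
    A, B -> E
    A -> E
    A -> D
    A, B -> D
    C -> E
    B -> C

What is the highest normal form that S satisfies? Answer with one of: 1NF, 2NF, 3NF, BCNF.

Candidate key: {A, B}. Prime attributes: {A, B}.
For A -> E we have {A}⁺ = {A, D, E}; {A} is not a superkey, so BCNF fails.
Because {E} is non-prime and the left side of A -> E is not a superkey, the relation is not in 3NF.
{A} is a proper subset of the key {A, B}, and {A}⁺ contains the non-prime attributes {D, E} — a partial dependency, so 2NF is violated.

1NF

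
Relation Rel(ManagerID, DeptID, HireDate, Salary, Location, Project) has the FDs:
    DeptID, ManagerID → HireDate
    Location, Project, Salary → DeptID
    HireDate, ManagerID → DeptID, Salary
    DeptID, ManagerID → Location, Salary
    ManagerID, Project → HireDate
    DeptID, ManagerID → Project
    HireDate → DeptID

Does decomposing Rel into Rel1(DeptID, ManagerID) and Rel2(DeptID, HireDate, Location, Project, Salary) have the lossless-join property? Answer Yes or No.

Rel1 ∩ Rel2 = {DeptID}; its closure under F is {DeptID}.
The closure covers neither Rel1 nor Rel2 entirely; the join is not lossless.

No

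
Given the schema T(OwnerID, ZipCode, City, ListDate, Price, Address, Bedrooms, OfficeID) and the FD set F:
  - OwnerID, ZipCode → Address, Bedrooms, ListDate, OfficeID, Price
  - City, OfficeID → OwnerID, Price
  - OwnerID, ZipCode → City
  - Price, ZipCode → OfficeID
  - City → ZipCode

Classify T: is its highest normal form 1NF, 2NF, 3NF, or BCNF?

Candidate keys: {City, OfficeID}, {City, OwnerID}, {City, Price}, {OwnerID, ZipCode}. Prime attributes: {City, OfficeID, OwnerID, Price, ZipCode}.
Price, ZipCode → OfficeID breaks BCNF: {Price, ZipCode}⁺ = {OfficeID, Price, ZipCode}, so {Price, ZipCode} is not a superkey.
Its right-hand attributes {OfficeID} are all prime, as are those of every other non-superkey FD — the relation is in 3NF.

3NF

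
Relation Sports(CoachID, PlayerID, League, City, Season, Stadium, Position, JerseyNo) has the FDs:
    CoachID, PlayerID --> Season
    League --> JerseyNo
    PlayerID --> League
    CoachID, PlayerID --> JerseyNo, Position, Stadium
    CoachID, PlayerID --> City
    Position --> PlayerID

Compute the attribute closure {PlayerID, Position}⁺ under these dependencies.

{JerseyNo, League, PlayerID, Position}

Start with {PlayerID, Position}.
PlayerID --> League applies; add {League} → now {League, PlayerID, Position}.
League --> JerseyNo applies; add {JerseyNo} → now {JerseyNo, League, PlayerID, Position}.
No further FD applies.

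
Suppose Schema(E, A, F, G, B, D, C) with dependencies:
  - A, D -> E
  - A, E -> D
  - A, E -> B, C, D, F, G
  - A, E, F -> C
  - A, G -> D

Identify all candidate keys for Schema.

Attributes never on any right-hand side: {A} — every candidate key must contain it.
Closure of {A, D} is {A, B, C, D, E, F, G}, the whole schema; {A, D} is a candidate key.
Closure of {A, E} is {A, B, C, D, E, F, G}, the whole schema; {A, E} is a candidate key.
Closure of {A, G} is {A, B, C, D, E, F, G}, the whole schema; {A, G} is a candidate key.
These are minimal and exhaustive — every other superkey contains one of them.

{A, D}, {A, E}, {A, G}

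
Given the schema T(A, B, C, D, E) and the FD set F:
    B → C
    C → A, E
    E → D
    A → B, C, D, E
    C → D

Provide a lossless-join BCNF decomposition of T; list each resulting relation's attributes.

Candidate keys of the original relation: {A}, {B}, {C}.
In {A, B, C, D, E}, {E} is not a superkey ({E}⁺ restricted to this set is {D, E}), so split on E → D into {D, E} and {A, B, C, E}.
{D, E} has no BCNF violation.
{A, B, C, E} has no BCNF violation.

{A, B, C, E}; {D, E}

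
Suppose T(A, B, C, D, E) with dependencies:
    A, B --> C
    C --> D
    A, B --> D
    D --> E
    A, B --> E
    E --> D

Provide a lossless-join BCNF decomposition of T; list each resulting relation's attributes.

{A, B, C}; {C, D}; {D, E}

Candidate key of the original relation: {A, B}.
{A, B, C, D, E}: {C} determines {C, D, E} here but is not a superkey — split on C --> D, E, giving {C, D, E} and {A, B, C}.
{C, D, E}: {D} determines {D, E} here but is not a superkey — split on D --> E, giving {D, E} and {C, D}.
{D, E} is in BCNF.
{C, D} is in BCNF.
{A, B, C} is in BCNF.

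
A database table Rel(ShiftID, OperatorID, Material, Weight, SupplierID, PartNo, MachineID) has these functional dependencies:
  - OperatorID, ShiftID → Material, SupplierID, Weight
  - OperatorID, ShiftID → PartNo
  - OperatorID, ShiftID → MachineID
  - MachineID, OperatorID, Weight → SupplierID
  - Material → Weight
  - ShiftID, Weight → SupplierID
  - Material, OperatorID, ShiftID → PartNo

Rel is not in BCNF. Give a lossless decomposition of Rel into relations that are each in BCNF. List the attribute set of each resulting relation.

Candidate key of the original relation: {OperatorID, ShiftID}.
{MachineID, Material, OperatorID, PartNo, ShiftID, SupplierID, Weight}: {MachineID, OperatorID, Weight} determines {MachineID, OperatorID, SupplierID, Weight} here but is not a superkey — split on MachineID, OperatorID, Weight → SupplierID, giving {MachineID, OperatorID, SupplierID, Weight} and {MachineID, Material, OperatorID, PartNo, ShiftID, Weight}.
{MachineID, OperatorID, SupplierID, Weight}: every determinant is a superkey — BCNF.
{MachineID, Material, OperatorID, PartNo, ShiftID, Weight}: {Material} determines {Material, Weight} here but is not a superkey — split on Material → Weight, giving {Material, Weight} and {MachineID, Material, OperatorID, PartNo, ShiftID}.
{Material, Weight}: every determinant is a superkey — BCNF.
{MachineID, Material, OperatorID, PartNo, ShiftID}: every determinant is a superkey — BCNF.

{MachineID, Material, OperatorID, PartNo, ShiftID}; {MachineID, OperatorID, SupplierID, Weight}; {Material, Weight}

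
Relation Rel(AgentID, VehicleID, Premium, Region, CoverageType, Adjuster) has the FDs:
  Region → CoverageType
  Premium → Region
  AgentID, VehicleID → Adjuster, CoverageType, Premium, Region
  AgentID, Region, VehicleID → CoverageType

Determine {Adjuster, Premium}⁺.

Start with {Adjuster, Premium}.
Premium → Region applies; add {Region} → now {Adjuster, Premium, Region}.
Region → CoverageType applies; add {CoverageType} → now {Adjuster, CoverageType, Premium, Region}.
No further FD applies.

{Adjuster, CoverageType, Premium, Region}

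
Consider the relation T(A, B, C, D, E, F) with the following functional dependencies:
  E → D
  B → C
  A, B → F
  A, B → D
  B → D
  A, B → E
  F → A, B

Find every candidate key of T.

Closure of {F} is {A, B, C, D, E, F}, the whole schema; {F} is a candidate key.
Closure of {A, B} is {A, B, C, D, E, F}, the whole schema; {A, B} is a candidate key.
These are minimal and exhaustive — every other superkey contains one of them.

{A, B}, {F}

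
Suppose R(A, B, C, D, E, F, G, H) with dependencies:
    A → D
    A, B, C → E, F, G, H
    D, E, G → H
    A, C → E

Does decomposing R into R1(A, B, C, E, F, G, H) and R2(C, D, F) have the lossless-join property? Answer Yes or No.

No

R1 ∩ R2 = {C, F}; its closure under F is {C, F}.
Neither R1 nor R2 is contained in that closure, so the decomposition is lossy.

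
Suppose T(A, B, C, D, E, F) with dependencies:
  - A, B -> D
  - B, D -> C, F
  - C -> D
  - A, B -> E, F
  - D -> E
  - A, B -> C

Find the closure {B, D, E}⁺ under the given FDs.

{B, C, D, E, F}

Start with {B, D, E}.
B, D -> C, F applies; add {C, F} → now {B, C, D, E, F}.
No further FD applies.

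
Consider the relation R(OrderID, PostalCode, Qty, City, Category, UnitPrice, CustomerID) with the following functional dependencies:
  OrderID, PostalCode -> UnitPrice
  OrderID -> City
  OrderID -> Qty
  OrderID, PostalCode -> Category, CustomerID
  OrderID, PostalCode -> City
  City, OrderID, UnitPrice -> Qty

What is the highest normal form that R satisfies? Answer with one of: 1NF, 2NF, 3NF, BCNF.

1NF

Candidate key: {OrderID, PostalCode}. Prime attributes: {OrderID, PostalCode}.
For OrderID -> City we have {OrderID}⁺ = {City, OrderID, Qty}; {OrderID} is not a superkey, so BCNF fails.
OrderID -> City determines the non-prime attribute {City} from a non-superkey — 3NF is violated.
The proper key subset {OrderID} of {OrderID, PostalCode} determines non-prime {City, Qty}, so the relation is not even in 2NF.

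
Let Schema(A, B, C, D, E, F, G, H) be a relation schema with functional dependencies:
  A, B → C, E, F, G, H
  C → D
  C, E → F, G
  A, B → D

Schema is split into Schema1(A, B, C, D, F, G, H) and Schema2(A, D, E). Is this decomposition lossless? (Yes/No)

Common attributes: {A, D}; their closure is {A, D}.
Schema1 ⊄ {A, D} and Schema2 ⊄ {A, D}, so the split is lossy.

No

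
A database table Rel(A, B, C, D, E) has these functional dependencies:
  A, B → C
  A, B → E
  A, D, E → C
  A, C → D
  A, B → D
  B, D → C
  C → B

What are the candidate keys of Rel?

{A, B}, {A, C}, {A, D, E}

No FD produces {A}, so it must be in every candidate key.
{A, B} is a candidate key since {A, B}⁺ = {A, B, C, D, E} covers every attribute.
{A, C} is a candidate key since {A, C}⁺ = {A, B, C, D, E} covers every attribute.
{A, D, E} is a candidate key since {A, D, E}⁺ = {A, B, C, D, E} covers every attribute.
No proper subset of any of these is a key, and no other minimal superkey exists.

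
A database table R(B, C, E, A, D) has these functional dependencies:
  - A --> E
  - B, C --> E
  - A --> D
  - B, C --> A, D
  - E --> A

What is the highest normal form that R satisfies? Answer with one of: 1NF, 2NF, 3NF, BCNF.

2NF

Candidate key: {B, C}. Prime attributes: {B, C}.
A --> E: {A}⁺ = {A, D, E}, which is not all of the attributes, so the left side is not a superkey — BCNF is violated.
Because {E} is non-prime and the left side of A --> E is not a superkey, the relation is not in 3NF.
Checking every proper subset of each key, none determines a non-prime attribute — 2NF is satisfied.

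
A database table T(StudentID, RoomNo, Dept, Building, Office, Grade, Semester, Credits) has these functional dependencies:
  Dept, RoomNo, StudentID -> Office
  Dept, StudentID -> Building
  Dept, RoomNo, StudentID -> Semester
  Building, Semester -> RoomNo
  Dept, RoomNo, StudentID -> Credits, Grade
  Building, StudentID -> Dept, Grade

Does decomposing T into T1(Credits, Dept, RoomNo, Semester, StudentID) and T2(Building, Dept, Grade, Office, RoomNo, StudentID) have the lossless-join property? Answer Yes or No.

Yes

The shared attributes are {Dept, RoomNo, StudentID} and {Dept, RoomNo, StudentID}⁺ = {Building, Credits, Dept, Grade, Office, RoomNo, Semester, StudentID}.
T1 is contained in that closure, so T1 ∩ T2 -> T1 holds and the join is lossless.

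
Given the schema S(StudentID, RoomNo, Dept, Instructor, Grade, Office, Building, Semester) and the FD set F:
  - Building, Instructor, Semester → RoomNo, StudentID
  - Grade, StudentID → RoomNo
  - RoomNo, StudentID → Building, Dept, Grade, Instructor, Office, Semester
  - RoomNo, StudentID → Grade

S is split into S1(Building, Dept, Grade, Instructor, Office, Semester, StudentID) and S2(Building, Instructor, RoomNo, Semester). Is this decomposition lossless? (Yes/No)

Yes

S1 ∩ S2 = {Building, Instructor, Semester}; its closure under F is {Building, Dept, Grade, Instructor, Office, RoomNo, Semester, StudentID}.
This includes all of S1, so the common attributes are a superkey of S1 — the join is lossless.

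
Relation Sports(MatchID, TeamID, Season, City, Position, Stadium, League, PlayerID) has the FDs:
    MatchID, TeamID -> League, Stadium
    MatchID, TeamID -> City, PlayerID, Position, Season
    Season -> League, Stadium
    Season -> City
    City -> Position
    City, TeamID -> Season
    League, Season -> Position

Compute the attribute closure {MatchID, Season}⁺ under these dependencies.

{City, League, MatchID, Position, Season, Stadium}

Start with {MatchID, Season}.
Season -> League, Stadium applies; add {League, Stadium} → now {League, MatchID, Season, Stadium}.
Season -> City applies; add {City} → now {City, League, MatchID, Season, Stadium}.
City -> Position applies; add {Position} → now {City, League, MatchID, Position, Season, Stadium}.
No further FD applies.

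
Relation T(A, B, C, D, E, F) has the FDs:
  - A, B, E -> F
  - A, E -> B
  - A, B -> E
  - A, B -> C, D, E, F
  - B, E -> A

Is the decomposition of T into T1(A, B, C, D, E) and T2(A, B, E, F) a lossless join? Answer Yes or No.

Common attributes: {A, B, E}; their closure is {A, B, C, D, E, F}.
Since T1 ⊆ {A, B, C, D, E, F}, the intersection is a superkey of T1; the decomposition is lossless.

Yes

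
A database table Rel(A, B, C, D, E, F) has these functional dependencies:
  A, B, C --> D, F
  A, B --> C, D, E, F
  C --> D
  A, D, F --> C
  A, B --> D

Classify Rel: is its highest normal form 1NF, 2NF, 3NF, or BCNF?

Candidate key: {A, B}. Prime attributes: {A, B}.
C --> D: {C}⁺ = {C, D}, which is not all of the attributes, so the left side is not a superkey — BCNF is violated.
C --> D has non-prime {D} on the right and a non-superkey on the left, so 3NF fails.
Checking every proper subset of each key, none determines a non-prime attribute — 2NF is satisfied.

2NF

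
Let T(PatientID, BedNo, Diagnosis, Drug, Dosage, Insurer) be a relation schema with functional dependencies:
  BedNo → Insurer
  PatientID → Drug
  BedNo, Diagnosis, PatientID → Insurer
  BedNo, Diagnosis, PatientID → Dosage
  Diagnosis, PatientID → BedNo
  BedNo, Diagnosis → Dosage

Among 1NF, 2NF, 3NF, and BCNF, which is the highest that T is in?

1NF

Candidate key: {Diagnosis, PatientID}. Prime attributes: {Diagnosis, PatientID}.
BedNo → Insurer: {BedNo}⁺ = {BedNo, Insurer}, which is not all of the attributes, so the left side is not a superkey — BCNF is violated.
BedNo → Insurer has non-prime {Insurer} on the right and a non-superkey on the left, so 3NF fails.
The proper key subset {PatientID} of {Diagnosis, PatientID} determines non-prime {Drug}, so the relation is not even in 2NF.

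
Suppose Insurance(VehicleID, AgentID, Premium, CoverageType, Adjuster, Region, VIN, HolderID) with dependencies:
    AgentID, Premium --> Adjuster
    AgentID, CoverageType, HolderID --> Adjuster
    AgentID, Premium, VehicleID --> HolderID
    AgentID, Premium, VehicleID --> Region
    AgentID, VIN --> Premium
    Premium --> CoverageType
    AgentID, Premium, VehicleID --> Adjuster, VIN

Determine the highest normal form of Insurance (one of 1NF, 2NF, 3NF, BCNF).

Candidate keys: {AgentID, Premium, VehicleID}, {AgentID, VIN, VehicleID}. Prime attributes: {AgentID, Premium, VIN, VehicleID}.
For AgentID, Premium --> Adjuster we have {AgentID, Premium}⁺ = {Adjuster, AgentID, CoverageType, Premium}; {AgentID, Premium} is not a superkey, so BCNF fails.
AgentID, Premium --> Adjuster has non-prime {Adjuster} on the right and a non-superkey on the left, so 3NF fails.
The proper key subset {Premium} of {AgentID, Premium, VehicleID} determines non-prime {CoverageType}, so the relation is not even in 2NF.

1NF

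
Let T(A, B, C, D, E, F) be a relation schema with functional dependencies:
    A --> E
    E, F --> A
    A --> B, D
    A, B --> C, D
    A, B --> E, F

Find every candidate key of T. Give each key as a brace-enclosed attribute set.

{A} is a candidate key since {A}⁺ = {A, B, C, D, E, F} covers every attribute.
{E, F} is a candidate key since {E, F}⁺ = {A, B, C, D, E, F} covers every attribute.
Any other superkey properly contains one of these, so there are no further candidate keys.

{A}, {E, F}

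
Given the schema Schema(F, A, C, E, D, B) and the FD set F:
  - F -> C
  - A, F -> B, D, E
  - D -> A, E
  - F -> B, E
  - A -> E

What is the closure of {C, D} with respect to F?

{A, C, D, E}

Start with {C, D}.
D -> A, E applies; add {A, E} → now {A, C, D, E}.
No further FD applies.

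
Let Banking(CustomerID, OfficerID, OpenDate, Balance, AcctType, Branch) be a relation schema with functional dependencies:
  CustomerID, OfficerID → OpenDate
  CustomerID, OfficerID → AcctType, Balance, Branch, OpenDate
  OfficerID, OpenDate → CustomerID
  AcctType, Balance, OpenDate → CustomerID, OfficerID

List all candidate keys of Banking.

{AcctType, Balance, OpenDate}, {CustomerID, OfficerID}, {OfficerID, OpenDate}

{CustomerID, OfficerID} is a candidate key since {CustomerID, OfficerID}⁺ = {AcctType, Balance, Branch, CustomerID, OfficerID, OpenDate} covers every attribute.
{OfficerID, OpenDate} is a candidate key since {OfficerID, OpenDate}⁺ = {AcctType, Balance, Branch, CustomerID, OfficerID, OpenDate} covers every attribute.
{AcctType, Balance, OpenDate} is a candidate key since {AcctType, Balance, OpenDate}⁺ = {AcctType, Balance, Branch, CustomerID, OfficerID, OpenDate} covers every attribute.
These are minimal and exhaustive — every other superkey contains one of them.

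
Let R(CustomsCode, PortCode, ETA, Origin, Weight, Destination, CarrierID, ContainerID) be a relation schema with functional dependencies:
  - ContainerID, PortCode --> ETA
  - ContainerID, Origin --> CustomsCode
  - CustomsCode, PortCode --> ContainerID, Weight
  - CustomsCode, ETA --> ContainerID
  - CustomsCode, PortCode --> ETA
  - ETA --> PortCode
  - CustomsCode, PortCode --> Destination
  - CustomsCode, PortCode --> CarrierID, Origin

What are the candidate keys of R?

{ContainerID, ETA, Origin}, {ContainerID, Origin, PortCode}, {CustomsCode, ETA}, {CustomsCode, PortCode}

{CustomsCode, ETA}⁺ = {CarrierID, ContainerID, CustomsCode, Destination, ETA, Origin, PortCode, Weight} — all of the relation — so {CustomsCode, ETA} is a candidate key.
{CustomsCode, PortCode}⁺ = {CarrierID, ContainerID, CustomsCode, Destination, ETA, Origin, PortCode, Weight} — all of the relation — so {CustomsCode, PortCode} is a candidate key.
{ContainerID, ETA, Origin}⁺ = {CarrierID, ContainerID, CustomsCode, Destination, ETA, Origin, PortCode, Weight} — all of the relation — so {ContainerID, ETA, Origin} is a candidate key.
{ContainerID, Origin, PortCode}⁺ = {CarrierID, ContainerID, CustomsCode, Destination, ETA, Origin, PortCode, Weight} — all of the relation — so {ContainerID, Origin, PortCode} is a candidate key.
No proper subset of any of these is a key, and no other minimal superkey exists.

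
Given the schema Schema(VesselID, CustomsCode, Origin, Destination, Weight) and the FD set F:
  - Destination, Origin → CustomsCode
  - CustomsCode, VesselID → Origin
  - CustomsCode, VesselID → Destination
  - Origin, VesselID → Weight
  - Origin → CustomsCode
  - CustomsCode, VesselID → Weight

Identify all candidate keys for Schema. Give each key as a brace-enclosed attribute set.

No FD produces {VesselID}, so it must be in every candidate key.
{CustomsCode, VesselID} is a candidate key since {CustomsCode, VesselID}⁺ = {CustomsCode, Destination, Origin, VesselID, Weight} covers every attribute.
{Origin, VesselID} is a candidate key since {Origin, VesselID}⁺ = {CustomsCode, Destination, Origin, VesselID, Weight} covers every attribute.
Any other superkey properly contains one of these, so there are no further candidate keys.

{CustomsCode, VesselID}, {Origin, VesselID}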